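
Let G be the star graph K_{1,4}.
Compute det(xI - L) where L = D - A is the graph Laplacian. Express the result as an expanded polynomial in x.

The graph has 5 vertices and degree multiset [4, 1, 1, 1, 1]; D is the diagonal matrix of degrees and L = D - A. Computing det(xI - L) by cofactor expansion (or equivalently via sum-over-permutations) gives x^5 - 8x^4 + 18x^3 - 16x^2 + 5x. The coefficient of x^4 equals -trace(L) = -8, matching the sum of degrees. By the matrix-tree theorem the graph has (1/5) * product of the nonzero eigenvalues = 1 spanning tree. The largest eigenvalue, 5, is at most the vertex count 5.

x^5 - 8x^4 + 18x^3 - 16x^2 + 5x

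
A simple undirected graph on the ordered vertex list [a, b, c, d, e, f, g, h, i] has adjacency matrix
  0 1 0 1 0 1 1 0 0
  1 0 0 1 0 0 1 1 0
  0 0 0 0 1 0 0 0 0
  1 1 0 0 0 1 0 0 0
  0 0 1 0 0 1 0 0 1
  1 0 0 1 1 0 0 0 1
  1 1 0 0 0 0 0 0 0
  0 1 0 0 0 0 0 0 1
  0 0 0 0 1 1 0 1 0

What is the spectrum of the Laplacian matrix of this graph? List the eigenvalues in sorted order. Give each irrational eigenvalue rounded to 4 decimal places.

With the vertex order [a, b, c, d, e, f, g, h, i], the degrees are [4, 4, 1, 3, 3, 4, 2, 2, 3], giving D = diag(4, 4, 1, 3, 3, 4, 2, 2, 3) and L = D - A. The multiplicity of 0 as a Laplacian eigenvalue equals the number of connected components. The single zero eigenvalue shows the graph is connected. There is one zero in the spectrum, matching the 1 component. By the matrix-tree theorem the graph has (1/9) * product of the nonzero eigenvalues = 225 spanning trees.

[0, 0.5476, 1.3322, 1.9150, 2.5353, 4.2719, 4.6883, 5, 5.7097]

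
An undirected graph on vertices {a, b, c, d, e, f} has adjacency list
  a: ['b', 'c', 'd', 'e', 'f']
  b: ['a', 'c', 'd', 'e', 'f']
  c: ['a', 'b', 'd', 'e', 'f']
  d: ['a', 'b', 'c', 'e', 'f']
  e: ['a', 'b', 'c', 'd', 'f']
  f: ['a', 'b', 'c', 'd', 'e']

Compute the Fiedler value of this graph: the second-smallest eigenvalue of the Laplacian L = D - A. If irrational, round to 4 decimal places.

Reading degrees in the order [a, b, c, d, e, f] gives [5, 5, 5, 5, 5, 5]; set D = diag(5, 5, 5, 5, 5, 5) and form L = D - A. The smallest Laplacian eigenvalue is always 0. The next one, lambda_2 = 6, measures how hard the graph is to disconnect: larger values mean better connectivity. The eigenvalues sum to 30, which equals trace(L) = 2|E|.

6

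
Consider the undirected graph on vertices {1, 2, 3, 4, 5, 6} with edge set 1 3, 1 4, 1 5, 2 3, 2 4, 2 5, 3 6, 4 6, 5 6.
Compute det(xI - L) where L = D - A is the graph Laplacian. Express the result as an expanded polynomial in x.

With the vertex order [1, 2, 3, 4, 5, 6], the degrees are [3, 3, 3, 3, 3, 3], giving D = diag(3, 3, 3, 3, 3, 3) and L = D - A. Computing det(xI - L) by cofactor expansion (or equivalently via sum-over-permutations) gives x^6 - 18x^5 + 126x^4 - 432x^3 + 729x^2 - 486x. The coefficient of x^5 equals -trace(L) = -18, matching the sum of degrees.

x^6 - 18x^5 + 126x^4 - 432x^3 + 729x^2 - 486x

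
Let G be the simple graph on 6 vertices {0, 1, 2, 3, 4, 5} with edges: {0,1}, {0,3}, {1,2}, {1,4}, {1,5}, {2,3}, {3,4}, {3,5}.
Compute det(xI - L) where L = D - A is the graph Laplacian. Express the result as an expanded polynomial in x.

Each diagonal entry of L is the vertex degree and each off-diagonal entry is -1 where an edge is present, 0 otherwise; in the order [0, 1, 2, 3, 4, 5] the diagonal is [2, 4, 2, 4, 2, 2]. L has integer entries, so p(x) = det(xI - L) has integer coefficients. Expanding the determinant yields x^6 - 16x^5 + 96x^4 - 272x^3 + 368x^2 - 192x. The coefficient of x^5 equals -trace(L) = -16, matching the sum of degrees.

x^6 - 16x^5 + 96x^4 - 272x^3 + 368x^2 - 192x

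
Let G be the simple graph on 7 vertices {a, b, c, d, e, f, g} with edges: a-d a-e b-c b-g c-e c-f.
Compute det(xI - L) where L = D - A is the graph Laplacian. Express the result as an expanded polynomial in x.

With the vertex order [a, b, c, d, e, f, g], the degrees are [2, 2, 3, 1, 2, 1, 1], giving D = diag(2, 2, 3, 1, 2, 1, 1) and L = D - A. Computing det(xI - L) by cofactor expansion (or equivalently via sum-over-permutations) gives x^7 - 12x^6 + 54x^5 - 114x^4 + 115x^3 - 50x^2 + 7x. The coefficient of x^6 equals -trace(L) = -12, matching the sum of degrees. There is one zero in the spectrum, matching the 1 component.

x^7 - 12x^6 + 54x^5 - 114x^4 + 115x^3 - 50x^2 + 7x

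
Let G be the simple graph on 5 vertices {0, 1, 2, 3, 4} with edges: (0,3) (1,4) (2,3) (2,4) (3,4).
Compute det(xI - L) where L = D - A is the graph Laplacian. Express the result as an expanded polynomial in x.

Reading degrees in the order [0, 1, 2, 3, 4] gives [1, 1, 2, 3, 3]; set D = diag(1, 1, 2, 3, 3) and form L = D - A. Computing det(xI - L) by cofactor expansion (or equivalently via sum-over-permutations) gives x^5 - 10x^4 + 33x^3 - 40x^2 + 15x. The constant term is 0 because L is singular (the all-ones vector lies in its kernel).

x^5 - 10x^4 + 33x^3 - 40x^2 + 15x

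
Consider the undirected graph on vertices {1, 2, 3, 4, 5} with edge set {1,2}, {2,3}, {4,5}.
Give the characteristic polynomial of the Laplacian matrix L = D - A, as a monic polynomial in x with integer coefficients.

x^5 - 6x^4 + 11x^3 - 6x^2

With the vertex order [1, 2, 3, 4, 5], the degrees are [1, 2, 1, 1, 1], giving D = diag(1, 2, 1, 1, 1) and L = D - A. L has integer entries, so p(x) = det(xI - L) has integer coefficients. Expanding the determinant yields x^5 - 6x^4 + 11x^3 - 6x^2. The constant term is 0 because L is singular (the all-ones vector lies in its kernel).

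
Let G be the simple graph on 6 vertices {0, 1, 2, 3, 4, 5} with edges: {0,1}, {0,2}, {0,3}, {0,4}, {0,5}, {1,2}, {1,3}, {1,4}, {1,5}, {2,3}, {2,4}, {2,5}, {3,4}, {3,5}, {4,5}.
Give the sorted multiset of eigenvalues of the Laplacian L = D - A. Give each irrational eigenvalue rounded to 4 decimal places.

With the vertex order [0, 1, 2, 3, 4, 5], the degrees are [5, 5, 5, 5, 5, 5], giving D = diag(5, 5, 5, 5, 5, 5) and L = D - A. Since every row of L sums to 0, the all-ones vector is in the kernel and 0 is an eigenvalue. The single zero eigenvalue shows the graph is connected. There is one zero in the spectrum, matching the 1 component. By the matrix-tree theorem the graph has (1/6) * product of the nonzero eigenvalues = 1296 spanning trees.

[0, 6, 6, 6, 6, 6]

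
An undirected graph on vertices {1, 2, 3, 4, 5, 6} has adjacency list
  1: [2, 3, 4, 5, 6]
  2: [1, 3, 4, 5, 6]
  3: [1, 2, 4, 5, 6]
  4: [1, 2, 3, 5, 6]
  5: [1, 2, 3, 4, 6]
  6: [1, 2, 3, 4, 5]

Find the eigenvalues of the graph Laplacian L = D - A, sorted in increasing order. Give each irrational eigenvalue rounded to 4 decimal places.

Each diagonal entry of L is the vertex degree and each off-diagonal entry is -1 where an edge is present, 0 otherwise; in the order [1, 2, 3, 4, 5, 6] the diagonal is [5, 5, 5, 5, 5, 5]. The multiplicity of 0 as a Laplacian eigenvalue equals the number of connected components. The eigenvalues sum to 30, which equals trace(L) = 2|E|.

[0, 6, 6, 6, 6, 6]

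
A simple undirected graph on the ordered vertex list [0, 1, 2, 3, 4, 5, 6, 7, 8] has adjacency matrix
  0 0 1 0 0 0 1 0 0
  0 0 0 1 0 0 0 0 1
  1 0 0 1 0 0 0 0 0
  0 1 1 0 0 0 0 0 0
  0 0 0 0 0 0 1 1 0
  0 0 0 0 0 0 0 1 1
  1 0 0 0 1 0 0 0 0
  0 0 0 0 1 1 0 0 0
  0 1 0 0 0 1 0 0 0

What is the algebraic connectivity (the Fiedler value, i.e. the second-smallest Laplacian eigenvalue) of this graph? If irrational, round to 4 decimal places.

0.4679

With the vertex order [0, 1, 2, 3, 4, 5, 6, 7, 8], the degrees are [2, 2, 2, 2, 2, 2, 2, 2, 2], giving D = diag(2, 2, 2, 2, 2, 2, 2, 2, 2) and L = D - A. Computing the eigenvalues of L and sorting gives [0, 0.4679, 0.4679, 1.6527, 1.6527, 3, 3, 3.8794, 3.8794]. The Fiedler value lambda_2 = 0.4679 is strictly positive, so the graph is connected. There is one zero in the spectrum, matching the 1 component. The largest eigenvalue, 3.8794, is at most the vertex count 9.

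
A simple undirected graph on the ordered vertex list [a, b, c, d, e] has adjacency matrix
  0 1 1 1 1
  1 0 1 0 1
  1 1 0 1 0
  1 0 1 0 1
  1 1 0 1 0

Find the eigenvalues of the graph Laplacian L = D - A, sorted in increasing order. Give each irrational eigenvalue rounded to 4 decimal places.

[0, 3, 3, 5, 5]

Each diagonal entry of L is the vertex degree and each off-diagonal entry is -1 where an edge is present, 0 otherwise; in the order [a, b, c, d, e] the diagonal is [4, 3, 3, 3, 3]. The multiplicity of 0 as a Laplacian eigenvalue equals the number of connected components.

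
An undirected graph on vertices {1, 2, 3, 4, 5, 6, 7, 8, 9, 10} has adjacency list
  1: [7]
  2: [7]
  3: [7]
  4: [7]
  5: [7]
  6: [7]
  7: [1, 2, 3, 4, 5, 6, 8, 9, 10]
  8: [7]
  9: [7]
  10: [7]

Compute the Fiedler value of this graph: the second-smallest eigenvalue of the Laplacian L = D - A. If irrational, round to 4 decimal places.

1

Each diagonal entry of L is the vertex degree and each off-diagonal entry is -1 where an edge is present, 0 otherwise; in the order [1, 2, 3, 4, 5, 6, 7, 8, 9, 10] the diagonal is [1, 1, 1, 1, 1, 1, 9, 1, 1, 1]. Computing the eigenvalues of L and sorting gives [0, 1, 1, 1, 1, 1, 1, 1, 1, 10]. The Fiedler value lambda_2 = 1 is strictly positive, so the graph is connected. The eigenvalues sum to 18, which equals trace(L) = 2|E|.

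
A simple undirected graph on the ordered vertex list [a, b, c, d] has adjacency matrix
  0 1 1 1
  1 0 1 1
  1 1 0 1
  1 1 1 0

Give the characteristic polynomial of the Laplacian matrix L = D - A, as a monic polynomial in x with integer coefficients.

x^4 - 12x^3 + 48x^2 - 64x

Each diagonal entry of L is the vertex degree and each off-diagonal entry is -1 where an edge is present, 0 otherwise; in the order [a, b, c, d] the diagonal is [3, 3, 3, 3]. The eigenvalues of L are [0, 4, 4, 4]; the characteristic polynomial is the product of (x - lambda_i), which multiplies out to x^4 - 12x^3 + 48x^2 - 64x. The coefficient of x^3 equals -trace(L) = -12, matching the sum of degrees. The eigenvalues sum to 12, which equals trace(L) = 2|E|.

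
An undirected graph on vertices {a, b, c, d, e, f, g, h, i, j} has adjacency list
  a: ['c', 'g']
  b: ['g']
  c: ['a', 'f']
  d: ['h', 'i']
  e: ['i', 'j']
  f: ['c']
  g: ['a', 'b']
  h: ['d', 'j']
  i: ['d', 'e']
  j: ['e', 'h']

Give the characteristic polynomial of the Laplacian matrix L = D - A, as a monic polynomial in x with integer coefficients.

x^10 - 18x^9 + 136x^8 - 560x^7 + 1365x^6 - 2000x^5 + 1700x^4 - 750x^3 + 125x^2

Each diagonal entry of L is the vertex degree and each off-diagonal entry is -1 where an edge is present, 0 otherwise; in the order [a, b, c, d, e, f, g, h, i, j] the diagonal is [2, 1, 2, 2, 2, 1, 2, 2, 2, 2]. L has integer entries, so p(x) = det(xI - L) has integer coefficients. Expanding the determinant yields x^10 - 18x^9 + 136x^8 - 560x^7 + 1365x^6 - 2000x^5 + 1700x^4 - 750x^3 + 125x^2. Since p(0) = det(-L) = 0, x divides p(x). The largest eigenvalue, 3.6180, is at most the vertex count 10.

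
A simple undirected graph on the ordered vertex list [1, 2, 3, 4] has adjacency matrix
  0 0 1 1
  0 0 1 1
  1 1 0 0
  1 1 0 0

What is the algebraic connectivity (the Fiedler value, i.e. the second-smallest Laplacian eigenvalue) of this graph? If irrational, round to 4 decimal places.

2

Reading degrees in the order [1, 2, 3, 4] gives [2, 2, 2, 2]; set D = diag(2, 2, 2, 2) and form L = D - A. The smallest Laplacian eigenvalue is always 0. The next one, lambda_2 = 2, measures how hard the graph is to disconnect: larger values mean better connectivity. The largest eigenvalue, 4, is at most the vertex count 4. By the matrix-tree theorem the graph has (1/4) * product of the nonzero eigenvalues = 4 spanning trees.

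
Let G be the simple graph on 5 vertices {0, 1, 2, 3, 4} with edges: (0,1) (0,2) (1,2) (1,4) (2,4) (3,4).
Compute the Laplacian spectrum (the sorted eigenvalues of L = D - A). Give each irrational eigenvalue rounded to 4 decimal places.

Each diagonal entry of L is the vertex degree and each off-diagonal entry is -1 where an edge is present, 0 otherwise; in the order [0, 1, 2, 3, 4] the diagonal is [2, 3, 3, 1, 3]. Diagonalising L (or applying a numerical eigensolver to the 5x5 matrix) gives the spectrum above. By the matrix-tree theorem the graph has (1/5) * product of the nonzero eigenvalues = 8 spanning trees.

[0, 0.8299, 2.6889, 4, 4.4812]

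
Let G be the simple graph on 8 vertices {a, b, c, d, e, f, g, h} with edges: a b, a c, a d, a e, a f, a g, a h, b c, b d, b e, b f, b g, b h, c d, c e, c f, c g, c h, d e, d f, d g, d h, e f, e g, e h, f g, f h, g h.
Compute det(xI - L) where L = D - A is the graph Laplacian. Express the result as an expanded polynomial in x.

x^8 - 56x^7 + 1344x^6 - 17920x^5 + 143360x^4 - 688128x^3 + 1835008x^2 - 2097152x

With the vertex order [a, b, c, d, e, f, g, h], the degrees are [7, 7, 7, 7, 7, 7, 7, 7], giving D = diag(7, 7, 7, 7, 7, 7, 7, 7) and L = D - A. The eigenvalues of L are [0, 8, 8, 8, 8, 8, 8, 8]; the characteristic polynomial is the product of (x - lambda_i), which multiplies out to x^8 - 56x^7 + 1344x^6 - 17920x^5 + 143360x^4 - 688128x^3 + 1835008x^2 - 2097152x. The constant term is 0 because L is singular (the all-ones vector lies in its kernel). There is one zero in the spectrum, matching the 1 component. By the matrix-tree theorem the graph has (1/8) * product of the nonzero eigenvalues = 262144 spanning trees.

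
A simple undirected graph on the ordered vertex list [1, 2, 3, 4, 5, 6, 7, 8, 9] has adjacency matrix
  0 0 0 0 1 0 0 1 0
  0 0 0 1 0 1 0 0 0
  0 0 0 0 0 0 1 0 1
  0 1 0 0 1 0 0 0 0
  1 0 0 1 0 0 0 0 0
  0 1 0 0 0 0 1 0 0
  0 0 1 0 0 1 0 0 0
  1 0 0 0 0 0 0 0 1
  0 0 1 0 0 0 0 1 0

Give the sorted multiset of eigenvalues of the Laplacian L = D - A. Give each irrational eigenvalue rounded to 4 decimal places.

Reading degrees in the order [1, 2, 3, 4, 5, 6, 7, 8, 9] gives [2, 2, 2, 2, 2, 2, 2, 2, 2]; set D = diag(2, 2, 2, 2, 2, 2, 2, 2, 2) and form L = D - A. Diagonalising L (or applying a numerical eigensolver to the 9x9 matrix) gives the spectrum above.

[0, 0.4679, 0.4679, 1.6527, 1.6527, 3, 3, 3.8794, 3.8794]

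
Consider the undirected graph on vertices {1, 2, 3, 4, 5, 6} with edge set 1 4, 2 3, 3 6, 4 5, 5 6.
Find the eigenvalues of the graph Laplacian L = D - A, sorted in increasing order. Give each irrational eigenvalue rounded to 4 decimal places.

[0, 0.2679, 1, 2, 3, 3.7321]

With the vertex order [1, 2, 3, 4, 5, 6], the degrees are [1, 1, 2, 2, 2, 2], giving D = diag(1, 1, 2, 2, 2, 2) and L = D - A. Diagonalising L (or applying a numerical eigensolver to the 6x6 matrix) gives the spectrum above. The single zero eigenvalue shows the graph is connected. The largest eigenvalue, 3.7321, is at most the vertex count 6.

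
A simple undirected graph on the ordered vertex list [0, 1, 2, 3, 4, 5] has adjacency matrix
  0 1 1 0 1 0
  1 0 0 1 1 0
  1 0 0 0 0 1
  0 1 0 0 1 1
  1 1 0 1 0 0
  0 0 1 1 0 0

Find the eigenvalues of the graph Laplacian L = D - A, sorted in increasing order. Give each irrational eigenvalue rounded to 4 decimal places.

[0, 1.2679, 2, 4, 4, 4.7321]

Reading degrees in the order [0, 1, 2, 3, 4, 5] gives [3, 3, 2, 3, 3, 2]; set D = diag(3, 3, 2, 3, 3, 2) and form L = D - A. The multiplicity of 0 as a Laplacian eigenvalue equals the number of connected components. The single zero eigenvalue shows the graph is connected. The largest eigenvalue, 4.7321, is at most the vertex count 6. There is one zero in the spectrum, matching the 1 component.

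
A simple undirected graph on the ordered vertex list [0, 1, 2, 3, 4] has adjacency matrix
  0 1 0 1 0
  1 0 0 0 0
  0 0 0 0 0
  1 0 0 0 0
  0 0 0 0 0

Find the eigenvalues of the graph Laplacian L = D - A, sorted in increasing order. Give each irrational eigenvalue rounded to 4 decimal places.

Reading degrees in the order [0, 1, 2, 3, 4] gives [2, 1, 0, 1, 0]; set D = diag(2, 1, 0, 1, 0) and form L = D - A. L is symmetric positive semidefinite, so every eigenvalue is real and nonnegative. The 3 zero eigenvalues correspond to the 3 connected components. There are 3 zeros in the spectrum, matching the 3 components. The eigenvalues sum to 4, which equals trace(L) = 2|E|.

[0, 0, 0, 1, 3]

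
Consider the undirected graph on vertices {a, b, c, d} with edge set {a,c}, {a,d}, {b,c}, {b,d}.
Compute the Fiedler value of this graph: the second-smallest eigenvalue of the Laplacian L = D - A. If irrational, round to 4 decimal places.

2

Each diagonal entry of L is the vertex degree and each off-diagonal entry is -1 where an edge is present, 0 otherwise; in the order [a, b, c, d] the diagonal is [2, 2, 2, 2]. The smallest Laplacian eigenvalue is always 0. The next one, lambda_2 = 2, measures how hard the graph is to disconnect: larger values mean better connectivity. The largest eigenvalue, 4, is at most the vertex count 4.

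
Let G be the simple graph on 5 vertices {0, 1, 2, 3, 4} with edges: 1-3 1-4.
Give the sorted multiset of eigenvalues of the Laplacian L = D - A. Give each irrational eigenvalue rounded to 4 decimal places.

Each diagonal entry of L is the vertex degree and each off-diagonal entry is -1 where an edge is present, 0 otherwise; in the order [0, 1, 2, 3, 4] the diagonal is [0, 2, 0, 1, 1]. The multiplicity of 0 as a Laplacian eigenvalue equals the number of connected components. The 3 zero eigenvalues correspond to the 3 connected components. The largest eigenvalue, 3, is at most the vertex count 5.

[0, 0, 0, 1, 3]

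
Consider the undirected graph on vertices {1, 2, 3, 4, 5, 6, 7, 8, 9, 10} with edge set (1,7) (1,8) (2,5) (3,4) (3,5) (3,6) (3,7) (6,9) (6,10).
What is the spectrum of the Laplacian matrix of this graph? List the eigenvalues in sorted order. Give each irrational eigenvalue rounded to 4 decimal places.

[0, 0.2207, 0.3298, 0.7073, 1, 1.4285, 2.3268, 3.0917, 3.5074, 5.3876]

With the vertex order [1, 2, 3, 4, 5, 6, 7, 8, 9, 10], the degrees are [2, 1, 4, 1, 2, 3, 2, 1, 1, 1], giving D = diag(2, 1, 4, 1, 2, 3, 2, 1, 1, 1) and L = D - A. Since every row of L sums to 0, the all-ones vector is in the kernel and 0 is an eigenvalue. The single zero eigenvalue shows the graph is connected. By the matrix-tree theorem the graph has (1/10) * product of the nonzero eigenvalues = 1 spanning tree. There is one zero in the spectrum, matching the 1 component.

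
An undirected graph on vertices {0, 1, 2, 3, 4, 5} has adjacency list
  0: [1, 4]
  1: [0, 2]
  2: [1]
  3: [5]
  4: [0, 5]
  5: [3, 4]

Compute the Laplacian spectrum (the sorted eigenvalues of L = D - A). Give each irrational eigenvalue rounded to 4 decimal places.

Reading degrees in the order [0, 1, 2, 3, 4, 5] gives [2, 2, 1, 1, 2, 2]; set D = diag(2, 2, 1, 1, 2, 2) and form L = D - A. L is symmetric positive semidefinite, so every eigenvalue is real and nonnegative. The single zero eigenvalue shows the graph is connected.

[0, 0.2679, 1, 2, 3, 3.7321]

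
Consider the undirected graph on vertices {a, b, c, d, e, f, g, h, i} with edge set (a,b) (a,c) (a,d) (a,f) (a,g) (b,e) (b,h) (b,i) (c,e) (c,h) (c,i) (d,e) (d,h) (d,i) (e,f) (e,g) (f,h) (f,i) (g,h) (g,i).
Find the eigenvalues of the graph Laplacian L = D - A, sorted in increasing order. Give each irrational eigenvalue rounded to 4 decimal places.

[0, 4, 4, 4, 4, 5, 5, 5, 9]

Each diagonal entry of L is the vertex degree and each off-diagonal entry is -1 where an edge is present, 0 otherwise; in the order [a, b, c, d, e, f, g, h, i] the diagonal is [5, 4, 4, 4, 5, 4, 4, 5, 5]. The multiplicity of 0 as a Laplacian eigenvalue equals the number of connected components. The single zero eigenvalue shows the graph is connected. There is one zero in the spectrum, matching the 1 component.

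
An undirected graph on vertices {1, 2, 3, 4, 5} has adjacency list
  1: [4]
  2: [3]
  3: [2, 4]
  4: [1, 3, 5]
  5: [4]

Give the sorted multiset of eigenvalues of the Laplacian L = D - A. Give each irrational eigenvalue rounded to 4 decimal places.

[0, 0.5188, 1, 2.3111, 4.1701]

Reading degrees in the order [1, 2, 3, 4, 5] gives [1, 1, 2, 3, 1]; set D = diag(1, 1, 2, 3, 1) and form L = D - A. Since every row of L sums to 0, the all-ones vector is in the kernel and 0 is an eigenvalue. The eigenvalues sum to 8, which equals trace(L) = 2|E|. The largest eigenvalue, 4.1701, is at most the vertex count 5.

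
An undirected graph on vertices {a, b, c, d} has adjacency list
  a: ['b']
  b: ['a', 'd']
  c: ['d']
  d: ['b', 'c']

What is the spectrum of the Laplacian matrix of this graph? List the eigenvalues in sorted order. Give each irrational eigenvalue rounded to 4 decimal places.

[0, 0.5858, 2, 3.4142]

Each diagonal entry of L is the vertex degree and each off-diagonal entry is -1 where an edge is present, 0 otherwise; in the order [a, b, c, d] the diagonal is [1, 2, 1, 2]. Since every row of L sums to 0, the all-ones vector is in the kernel and 0 is an eigenvalue. By the matrix-tree theorem the graph has (1/4) * product of the nonzero eigenvalues = 1 spanning tree.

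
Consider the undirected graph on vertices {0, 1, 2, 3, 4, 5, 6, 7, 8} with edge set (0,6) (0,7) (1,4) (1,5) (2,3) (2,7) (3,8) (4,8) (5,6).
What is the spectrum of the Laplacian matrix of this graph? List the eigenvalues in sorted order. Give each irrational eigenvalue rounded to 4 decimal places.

[0, 0.4679, 0.4679, 1.6527, 1.6527, 3, 3, 3.8794, 3.8794]

Reading degrees in the order [0, 1, 2, 3, 4, 5, 6, 7, 8] gives [2, 2, 2, 2, 2, 2, 2, 2, 2]; set D = diag(2, 2, 2, 2, 2, 2, 2, 2, 2) and form L = D - A. Diagonalising L (or applying a numerical eigensolver to the 9x9 matrix) gives the spectrum above. By the matrix-tree theorem the graph has (1/9) * product of the nonzero eigenvalues = 9 spanning trees.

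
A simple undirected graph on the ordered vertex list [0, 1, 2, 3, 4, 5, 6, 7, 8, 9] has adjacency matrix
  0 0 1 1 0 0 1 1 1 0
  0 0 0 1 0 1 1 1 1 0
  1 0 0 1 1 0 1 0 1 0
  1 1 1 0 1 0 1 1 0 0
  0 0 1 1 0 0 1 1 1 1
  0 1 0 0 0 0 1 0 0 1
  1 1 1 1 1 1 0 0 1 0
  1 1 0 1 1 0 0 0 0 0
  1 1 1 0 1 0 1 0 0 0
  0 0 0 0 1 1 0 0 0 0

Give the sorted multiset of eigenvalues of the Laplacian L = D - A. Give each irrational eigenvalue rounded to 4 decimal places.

Reading degrees in the order [0, 1, 2, 3, 4, 5, 6, 7, 8, 9] gives [5, 5, 5, 6, 6, 3, 7, 4, 5, 2]; set D = diag(5, 5, 5, 6, 6, 3, 7, 4, 5, 2) and form L = D - A. Diagonalising L (or applying a numerical eigensolver to the 10x10 matrix) gives the spectrum above. The single zero eigenvalue shows the graph is connected. The eigenvalues sum to 48, which equals trace(L) = 2|E|.

[0, 1.4933, 3.0327, 3.7015, 5.0594, 5.5262, 5.9629, 6.8258, 7.9372, 8.4611]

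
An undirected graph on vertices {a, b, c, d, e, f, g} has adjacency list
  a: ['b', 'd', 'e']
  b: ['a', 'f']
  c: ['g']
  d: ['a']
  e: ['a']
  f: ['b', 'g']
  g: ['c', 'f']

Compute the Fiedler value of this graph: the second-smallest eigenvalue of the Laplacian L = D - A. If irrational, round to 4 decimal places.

Each diagonal entry of L is the vertex degree and each off-diagonal entry is -1 where an edge is present, 0 otherwise; in the order [a, b, c, d, e, f, g] the diagonal is [3, 2, 1, 1, 1, 2, 2]. The smallest Laplacian eigenvalue is always 0. The next one, lambda_2 = 0.2254, measures how hard the graph is to disconnect: larger values mean better connectivity.

0.2254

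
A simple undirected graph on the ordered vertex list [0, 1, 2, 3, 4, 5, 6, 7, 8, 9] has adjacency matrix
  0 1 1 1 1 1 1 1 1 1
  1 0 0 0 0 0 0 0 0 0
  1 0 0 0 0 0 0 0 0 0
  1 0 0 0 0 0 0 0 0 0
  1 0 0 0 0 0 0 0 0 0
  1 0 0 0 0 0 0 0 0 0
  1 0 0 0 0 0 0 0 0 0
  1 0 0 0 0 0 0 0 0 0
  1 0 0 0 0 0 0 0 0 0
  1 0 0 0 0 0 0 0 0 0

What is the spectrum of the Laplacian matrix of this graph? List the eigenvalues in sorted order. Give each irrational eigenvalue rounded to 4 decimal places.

[0, 1, 1, 1, 1, 1, 1, 1, 1, 10]

With the vertex order [0, 1, 2, 3, 4, 5, 6, 7, 8, 9], the degrees are [9, 1, 1, 1, 1, 1, 1, 1, 1, 1], giving D = diag(9, 1, 1, 1, 1, 1, 1, 1, 1, 1) and L = D - A. The multiplicity of 0 as a Laplacian eigenvalue equals the number of connected components. The eigenvalues sum to 18, which equals trace(L) = 2|E|.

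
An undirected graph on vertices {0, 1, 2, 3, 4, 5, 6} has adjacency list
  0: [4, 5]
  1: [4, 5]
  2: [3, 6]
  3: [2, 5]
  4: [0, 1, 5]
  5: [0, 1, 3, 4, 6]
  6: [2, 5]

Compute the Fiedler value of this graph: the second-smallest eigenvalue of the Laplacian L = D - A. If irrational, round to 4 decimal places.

With the vertex order [0, 1, 2, 3, 4, 5, 6], the degrees are [2, 2, 2, 2, 3, 5, 2], giving D = diag(2, 2, 2, 2, 3, 5, 2) and L = D - A. The sorted Laplacian eigenvalues are [0, 0.7269, 2, 2, 3.1404, 4, 6.1326]; the algebraic connectivity is the second entry, 0.7269. The largest eigenvalue, 6.1326, is at most the vertex count 7.

0.7269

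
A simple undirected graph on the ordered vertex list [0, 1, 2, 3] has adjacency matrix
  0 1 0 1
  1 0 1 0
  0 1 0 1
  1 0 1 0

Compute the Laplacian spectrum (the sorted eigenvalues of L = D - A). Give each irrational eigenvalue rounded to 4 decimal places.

Reading degrees in the order [0, 1, 2, 3] gives [2, 2, 2, 2]; set D = diag(2, 2, 2, 2) and form L = D - A. The multiplicity of 0 as a Laplacian eigenvalue equals the number of connected components. The single zero eigenvalue shows the graph is connected. There is one zero in the spectrum, matching the 1 component. The largest eigenvalue, 4, is at most the vertex count 4.

[0, 2, 2, 4]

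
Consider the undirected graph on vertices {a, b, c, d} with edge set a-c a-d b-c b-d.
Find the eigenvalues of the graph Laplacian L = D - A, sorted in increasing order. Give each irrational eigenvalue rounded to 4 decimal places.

With the vertex order [a, b, c, d], the degrees are [2, 2, 2, 2], giving D = diag(2, 2, 2, 2) and L = D - A. Diagonalising L (or applying a numerical eigensolver to the 4x4 matrix) gives the spectrum above. There is one zero in the spectrum, matching the 1 component.

[0, 2, 2, 4]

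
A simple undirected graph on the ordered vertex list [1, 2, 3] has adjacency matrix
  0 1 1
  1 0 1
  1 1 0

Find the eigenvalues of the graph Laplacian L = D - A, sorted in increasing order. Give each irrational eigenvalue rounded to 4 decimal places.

[0, 3, 3]

Reading degrees in the order [1, 2, 3] gives [2, 2, 2]; set D = diag(2, 2, 2) and form L = D - A. Diagonalising L (or applying a numerical eigensolver to the 3x3 matrix) gives the spectrum above. The largest eigenvalue, 3, is at most the vertex count 3.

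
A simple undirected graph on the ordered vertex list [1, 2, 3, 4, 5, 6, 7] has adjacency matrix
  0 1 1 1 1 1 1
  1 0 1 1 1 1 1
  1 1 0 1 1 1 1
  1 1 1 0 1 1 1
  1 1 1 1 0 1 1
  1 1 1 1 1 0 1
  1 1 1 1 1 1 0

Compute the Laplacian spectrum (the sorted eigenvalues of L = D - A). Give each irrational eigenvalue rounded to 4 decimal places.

Reading degrees in the order [1, 2, 3, 4, 5, 6, 7] gives [6, 6, 6, 6, 6, 6, 6]; set D = diag(6, 6, 6, 6, 6, 6, 6) and form L = D - A. Diagonalising L (or applying a numerical eigensolver to the 7x7 matrix) gives the spectrum above. The single zero eigenvalue shows the graph is connected. There is one zero in the spectrum, matching the 1 component. The largest eigenvalue, 7, is at most the vertex count 7.

[0, 7, 7, 7, 7, 7, 7]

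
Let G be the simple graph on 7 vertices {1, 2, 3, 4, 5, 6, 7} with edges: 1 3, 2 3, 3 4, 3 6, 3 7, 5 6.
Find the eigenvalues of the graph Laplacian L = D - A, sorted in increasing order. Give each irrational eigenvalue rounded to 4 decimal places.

With the vertex order [1, 2, 3, 4, 5, 6, 7], the degrees are [1, 1, 5, 1, 1, 2, 1], giving D = diag(1, 1, 5, 1, 1, 2, 1) and L = D - A. The multiplicity of 0 as a Laplacian eigenvalue equals the number of connected components. There is one zero in the spectrum, matching the 1 component.

[0, 0.4659, 1, 1, 1, 2.4827, 6.0514]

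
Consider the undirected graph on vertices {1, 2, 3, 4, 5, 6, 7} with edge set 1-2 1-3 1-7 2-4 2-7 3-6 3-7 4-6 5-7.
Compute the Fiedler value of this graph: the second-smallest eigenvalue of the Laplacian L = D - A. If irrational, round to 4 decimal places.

Each diagonal entry of L is the vertex degree and each off-diagonal entry is -1 where an edge is present, 0 otherwise; in the order [1, 2, 3, 4, 5, 6, 7] the diagonal is [3, 3, 3, 2, 1, 2, 4]. Computing the eigenvalues of L and sorting gives [0, 0.7639, 1.5858, 2, 4, 4.4142, 5.2361]. The Fiedler value lambda_2 = 0.7639 is strictly positive, so the graph is connected. By the matrix-tree theorem the graph has (1/7) * product of the nonzero eigenvalues = 32 spanning trees. There is one zero in the spectrum, matching the 1 component.

0.7639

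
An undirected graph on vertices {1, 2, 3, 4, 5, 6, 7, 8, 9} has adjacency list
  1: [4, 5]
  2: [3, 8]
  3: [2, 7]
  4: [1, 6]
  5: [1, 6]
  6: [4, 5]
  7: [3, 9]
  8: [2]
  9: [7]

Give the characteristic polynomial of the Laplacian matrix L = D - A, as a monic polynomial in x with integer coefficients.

x^9 - 16x^8 + 105x^7 - 364x^6 + 713x^5 - 776x^4 + 420x^3 - 80x^2

Each diagonal entry of L is the vertex degree and each off-diagonal entry is -1 where an edge is present, 0 otherwise; in the order [1, 2, 3, 4, 5, 6, 7, 8, 9] the diagonal is [2, 2, 2, 2, 2, 2, 2, 1, 1]. Computing det(xI - L) by cofactor expansion (or equivalently via sum-over-permutations) gives x^9 - 16x^8 + 105x^7 - 364x^6 + 713x^5 - 776x^4 + 420x^3 - 80x^2. Since p(0) = det(-L) = 0, x divides p(x). The largest eigenvalue, 4, is at most the vertex count 9. The eigenvalues sum to 16, which equals trace(L) = 2|E|.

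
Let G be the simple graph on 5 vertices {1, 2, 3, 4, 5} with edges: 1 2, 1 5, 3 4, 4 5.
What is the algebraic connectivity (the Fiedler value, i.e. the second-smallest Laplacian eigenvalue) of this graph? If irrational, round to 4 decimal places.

0.3820

Each diagonal entry of L is the vertex degree and each off-diagonal entry is -1 where an edge is present, 0 otherwise; in the order [1, 2, 3, 4, 5] the diagonal is [2, 1, 1, 2, 2]. The sorted Laplacian eigenvalues are [0, 0.3820, 1.3820, 2.6180, 3.6180]; the algebraic connectivity is the second entry, 0.3820. By the matrix-tree theorem the graph has (1/5) * product of the nonzero eigenvalues = 1 spanning tree. There is one zero in the spectrum, matching the 1 component.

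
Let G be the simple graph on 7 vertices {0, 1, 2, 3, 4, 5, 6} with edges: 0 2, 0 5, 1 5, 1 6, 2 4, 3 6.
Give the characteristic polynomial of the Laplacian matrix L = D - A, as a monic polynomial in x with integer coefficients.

Reading degrees in the order [0, 1, 2, 3, 4, 5, 6] gives [2, 2, 2, 1, 1, 2, 2]; set D = diag(2, 2, 2, 1, 1, 2, 2) and form L = D - A. L has integer entries, so p(x) = det(xI - L) has integer coefficients. Expanding the determinant yields x^7 - 12x^6 + 55x^5 - 120x^4 + 126x^3 - 56x^2 + 7x. The coefficient of x^6 equals -trace(L) = -12, matching the sum of degrees. There is one zero in the spectrum, matching the 1 component.

x^7 - 12x^6 + 55x^5 - 120x^4 + 126x^3 - 56x^2 + 7x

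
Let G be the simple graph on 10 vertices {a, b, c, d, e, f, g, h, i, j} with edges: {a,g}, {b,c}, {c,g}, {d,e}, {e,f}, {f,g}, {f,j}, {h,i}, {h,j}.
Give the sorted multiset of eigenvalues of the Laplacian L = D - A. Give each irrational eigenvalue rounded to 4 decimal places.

Reading degrees in the order [a, b, c, d, e, f, g, h, i, j] gives [1, 1, 2, 1, 2, 3, 3, 2, 1, 2]; set D = diag(1, 1, 2, 1, 2, 3, 3, 2, 1, 2) and form L = D - A. L is symmetric positive semidefinite, so every eigenvalue is real and nonnegative. The single zero eigenvalue shows the graph is connected. The largest eigenvalue, 4.7517, is at most the vertex count 10.

[0, 0.1859, 0.2989, 0.6329, 1.1826, 2, 2.3183, 3.0437, 3.5861, 4.7517]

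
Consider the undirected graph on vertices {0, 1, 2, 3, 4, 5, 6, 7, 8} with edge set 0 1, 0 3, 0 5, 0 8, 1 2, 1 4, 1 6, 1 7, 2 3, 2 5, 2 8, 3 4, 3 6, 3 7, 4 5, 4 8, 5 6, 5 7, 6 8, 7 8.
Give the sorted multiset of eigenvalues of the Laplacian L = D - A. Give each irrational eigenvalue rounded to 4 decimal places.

[0, 4, 4, 4, 4, 5, 5, 5, 9]

Each diagonal entry of L is the vertex degree and each off-diagonal entry is -1 where an edge is present, 0 otherwise; in the order [0, 1, 2, 3, 4, 5, 6, 7, 8] the diagonal is [4, 5, 4, 5, 4, 5, 4, 4, 5]. L is symmetric positive semidefinite, so every eigenvalue is real and nonnegative. The single zero eigenvalue shows the graph is connected. There is one zero in the spectrum, matching the 1 component. The eigenvalues sum to 40, which equals trace(L) = 2|E|.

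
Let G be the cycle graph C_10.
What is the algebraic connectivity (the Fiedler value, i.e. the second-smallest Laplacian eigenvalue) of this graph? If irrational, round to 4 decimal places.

The graph has 10 vertices and degree multiset [2, 2, 2, 2, 2, 2, 2, 2, 2, 2]; D is the diagonal matrix of degrees and L = D - A. The smallest Laplacian eigenvalue is always 0. The next one, lambda_2 = 0.3820, measures how hard the graph is to disconnect: larger values mean better connectivity.

0.3820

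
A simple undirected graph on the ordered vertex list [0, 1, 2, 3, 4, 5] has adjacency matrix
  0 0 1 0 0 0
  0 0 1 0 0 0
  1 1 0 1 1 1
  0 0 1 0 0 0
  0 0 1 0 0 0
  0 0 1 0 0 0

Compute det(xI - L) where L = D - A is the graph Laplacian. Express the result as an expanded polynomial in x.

Each diagonal entry of L is the vertex degree and each off-diagonal entry is -1 where an edge is present, 0 otherwise; in the order [0, 1, 2, 3, 4, 5] the diagonal is [1, 1, 5, 1, 1, 1]. L has integer entries, so p(x) = det(xI - L) has integer coefficients. Expanding the determinant yields x^6 - 10x^5 + 30x^4 - 40x^3 + 25x^2 - 6x. Since p(0) = det(-L) = 0, x divides p(x).

x^6 - 10x^5 + 30x^4 - 40x^3 + 25x^2 - 6x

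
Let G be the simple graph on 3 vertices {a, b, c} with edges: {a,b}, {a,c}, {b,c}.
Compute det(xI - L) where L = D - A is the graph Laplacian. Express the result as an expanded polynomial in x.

Reading degrees in the order [a, b, c] gives [2, 2, 2]; set D = diag(2, 2, 2) and form L = D - A. The eigenvalues of L are [0, 3, 3]; the characteristic polynomial is the product of (x - lambda_i), which multiplies out to x^3 - 6x^2 + 9x. The constant term is 0 because L is singular (the all-ones vector lies in its kernel).

x^3 - 6x^2 + 9x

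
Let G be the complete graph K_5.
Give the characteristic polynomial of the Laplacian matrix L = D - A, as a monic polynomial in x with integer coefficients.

x^5 - 20x^4 + 150x^3 - 500x^2 + 625x

The graph has 5 vertices and degree multiset [4, 4, 4, 4, 4]; D is the diagonal matrix of degrees and L = D - A. L has integer entries, so p(x) = det(xI - L) has integer coefficients. Expanding the determinant yields x^5 - 20x^4 + 150x^3 - 500x^2 + 625x. The constant term is 0 because L is singular (the all-ones vector lies in its kernel). The eigenvalues sum to 20, which equals trace(L) = 2|E|. By the matrix-tree theorem the graph has (1/5) * product of the nonzero eigenvalues = 125 spanning trees.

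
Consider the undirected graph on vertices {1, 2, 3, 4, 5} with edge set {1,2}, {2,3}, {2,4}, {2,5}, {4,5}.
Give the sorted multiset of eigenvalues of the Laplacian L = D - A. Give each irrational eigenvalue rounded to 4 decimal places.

[0, 1, 1, 3, 5]

Each diagonal entry of L is the vertex degree and each off-diagonal entry is -1 where an edge is present, 0 otherwise; in the order [1, 2, 3, 4, 5] the diagonal is [1, 4, 1, 2, 2]. Since every row of L sums to 0, the all-ones vector is in the kernel and 0 is an eigenvalue. By the matrix-tree theorem the graph has (1/5) * product of the nonzero eigenvalues = 3 spanning trees. There is one zero in the spectrum, matching the 1 component.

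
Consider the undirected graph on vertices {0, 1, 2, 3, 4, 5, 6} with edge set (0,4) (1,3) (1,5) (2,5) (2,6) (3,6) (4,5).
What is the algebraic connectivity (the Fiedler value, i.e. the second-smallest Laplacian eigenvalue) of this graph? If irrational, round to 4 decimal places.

0.3820

With the vertex order [0, 1, 2, 3, 4, 5, 6], the degrees are [1, 2, 2, 2, 2, 3, 2], giving D = diag(1, 2, 2, 2, 2, 3, 2) and L = D - A. The sorted Laplacian eigenvalues are [0, 0.3820, 1.3820, 1.5858, 2.6180, 3.6180, 4.4142]; the algebraic connectivity is the second entry, 0.3820.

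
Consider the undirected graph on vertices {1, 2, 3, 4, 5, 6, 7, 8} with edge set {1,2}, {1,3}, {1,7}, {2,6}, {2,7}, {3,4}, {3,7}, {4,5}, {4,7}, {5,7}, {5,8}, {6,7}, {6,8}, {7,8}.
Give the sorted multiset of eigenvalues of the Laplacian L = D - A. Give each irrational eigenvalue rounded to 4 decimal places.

With the vertex order [1, 2, 3, 4, 5, 6, 7, 8], the degrees are [3, 3, 3, 3, 3, 3, 7, 3], giving D = diag(3, 3, 3, 3, 3, 3, 7, 3) and L = D - A. L is symmetric positive semidefinite, so every eigenvalue is real and nonnegative. The single zero eigenvalue shows the graph is connected. By the matrix-tree theorem the graph has (1/8) * product of the nonzero eigenvalues = 841 spanning trees.

[0, 1.7530, 1.7530, 3.4450, 3.4450, 4.8019, 4.8019, 8]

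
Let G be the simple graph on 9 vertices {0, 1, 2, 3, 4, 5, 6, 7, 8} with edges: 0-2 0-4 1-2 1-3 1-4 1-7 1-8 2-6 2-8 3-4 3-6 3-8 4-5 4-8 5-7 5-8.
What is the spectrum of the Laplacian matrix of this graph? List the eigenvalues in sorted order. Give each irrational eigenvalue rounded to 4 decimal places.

Reading degrees in the order [0, 1, 2, 3, 4, 5, 6, 7, 8] gives [2, 5, 4, 4, 5, 3, 2, 2, 5]; set D = diag(2, 5, 4, 4, 5, 3, 2, 2, 5) and form L = D - A. L is symmetric positive semidefinite, so every eigenvalue is real and nonnegative. The single zero eigenvalue shows the graph is connected. The largest eigenvalue, 6.7698, is at most the vertex count 9.

[0, 1.2465, 1.7271, 2.6095, 3.3736, 4, 5.8882, 6.3853, 6.7698]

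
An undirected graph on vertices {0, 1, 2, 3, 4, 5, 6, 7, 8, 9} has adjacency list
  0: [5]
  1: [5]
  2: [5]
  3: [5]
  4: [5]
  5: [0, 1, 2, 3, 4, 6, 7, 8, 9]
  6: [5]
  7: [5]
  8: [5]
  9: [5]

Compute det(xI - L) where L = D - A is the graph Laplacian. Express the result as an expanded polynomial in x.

With the vertex order [0, 1, 2, 3, 4, 5, 6, 7, 8, 9], the degrees are [1, 1, 1, 1, 1, 9, 1, 1, 1, 1], giving D = diag(1, 1, 1, 1, 1, 9, 1, 1, 1, 1) and L = D - A. The eigenvalues of L are [0, 1, 1, 1, 1, 1, 1, 1, 1, 10]; the characteristic polynomial is the product of (x - lambda_i), which multiplies out to x^10 - 18x^9 + 108x^8 - 336x^7 + 630x^6 - 756x^5 + 588x^4 - 288x^3 + 81x^2 - 10x. The coefficient of x^9 equals -trace(L) = -18, matching the sum of degrees.

x^10 - 18x^9 + 108x^8 - 336x^7 + 630x^6 - 756x^5 + 588x^4 - 288x^3 + 81x^2 - 10x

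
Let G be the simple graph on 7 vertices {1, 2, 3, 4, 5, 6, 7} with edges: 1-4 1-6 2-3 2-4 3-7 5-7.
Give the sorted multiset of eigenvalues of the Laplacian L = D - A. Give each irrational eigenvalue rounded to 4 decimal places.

Each diagonal entry of L is the vertex degree and each off-diagonal entry is -1 where an edge is present, 0 otherwise; in the order [1, 2, 3, 4, 5, 6, 7] the diagonal is [2, 2, 2, 2, 1, 1, 2]. L is symmetric positive semidefinite, so every eigenvalue is real and nonnegative. The eigenvalues sum to 12, which equals trace(L) = 2|E|.

[0, 0.1981, 0.7530, 1.5550, 2.4450, 3.2470, 3.8019]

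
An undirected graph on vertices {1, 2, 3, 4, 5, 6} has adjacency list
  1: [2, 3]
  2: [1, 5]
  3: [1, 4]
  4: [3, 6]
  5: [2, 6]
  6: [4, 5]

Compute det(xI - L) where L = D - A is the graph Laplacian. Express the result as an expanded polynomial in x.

With the vertex order [1, 2, 3, 4, 5, 6], the degrees are [2, 2, 2, 2, 2, 2], giving D = diag(2, 2, 2, 2, 2, 2) and L = D - A. L has integer entries, so p(x) = det(xI - L) has integer coefficients. Expanding the determinant yields x^6 - 12x^5 + 54x^4 - 112x^3 + 105x^2 - 36x. The coefficient of x^5 equals -trace(L) = -12, matching the sum of degrees. The largest eigenvalue, 4, is at most the vertex count 6. The eigenvalues sum to 12, which equals trace(L) = 2|E|.

x^6 - 12x^5 + 54x^4 - 112x^3 + 105x^2 - 36x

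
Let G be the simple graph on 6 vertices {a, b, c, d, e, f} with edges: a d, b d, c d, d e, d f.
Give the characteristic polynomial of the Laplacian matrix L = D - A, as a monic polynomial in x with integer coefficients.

With the vertex order [a, b, c, d, e, f], the degrees are [1, 1, 1, 5, 1, 1], giving D = diag(1, 1, 1, 5, 1, 1) and L = D - A. L has integer entries, so p(x) = det(xI - L) has integer coefficients. Expanding the determinant yields x^6 - 10x^5 + 30x^4 - 40x^3 + 25x^2 - 6x. The constant term is 0 because L is singular (the all-ones vector lies in its kernel). The eigenvalues sum to 10, which equals trace(L) = 2|E|.

x^6 - 10x^5 + 30x^4 - 40x^3 + 25x^2 - 6x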